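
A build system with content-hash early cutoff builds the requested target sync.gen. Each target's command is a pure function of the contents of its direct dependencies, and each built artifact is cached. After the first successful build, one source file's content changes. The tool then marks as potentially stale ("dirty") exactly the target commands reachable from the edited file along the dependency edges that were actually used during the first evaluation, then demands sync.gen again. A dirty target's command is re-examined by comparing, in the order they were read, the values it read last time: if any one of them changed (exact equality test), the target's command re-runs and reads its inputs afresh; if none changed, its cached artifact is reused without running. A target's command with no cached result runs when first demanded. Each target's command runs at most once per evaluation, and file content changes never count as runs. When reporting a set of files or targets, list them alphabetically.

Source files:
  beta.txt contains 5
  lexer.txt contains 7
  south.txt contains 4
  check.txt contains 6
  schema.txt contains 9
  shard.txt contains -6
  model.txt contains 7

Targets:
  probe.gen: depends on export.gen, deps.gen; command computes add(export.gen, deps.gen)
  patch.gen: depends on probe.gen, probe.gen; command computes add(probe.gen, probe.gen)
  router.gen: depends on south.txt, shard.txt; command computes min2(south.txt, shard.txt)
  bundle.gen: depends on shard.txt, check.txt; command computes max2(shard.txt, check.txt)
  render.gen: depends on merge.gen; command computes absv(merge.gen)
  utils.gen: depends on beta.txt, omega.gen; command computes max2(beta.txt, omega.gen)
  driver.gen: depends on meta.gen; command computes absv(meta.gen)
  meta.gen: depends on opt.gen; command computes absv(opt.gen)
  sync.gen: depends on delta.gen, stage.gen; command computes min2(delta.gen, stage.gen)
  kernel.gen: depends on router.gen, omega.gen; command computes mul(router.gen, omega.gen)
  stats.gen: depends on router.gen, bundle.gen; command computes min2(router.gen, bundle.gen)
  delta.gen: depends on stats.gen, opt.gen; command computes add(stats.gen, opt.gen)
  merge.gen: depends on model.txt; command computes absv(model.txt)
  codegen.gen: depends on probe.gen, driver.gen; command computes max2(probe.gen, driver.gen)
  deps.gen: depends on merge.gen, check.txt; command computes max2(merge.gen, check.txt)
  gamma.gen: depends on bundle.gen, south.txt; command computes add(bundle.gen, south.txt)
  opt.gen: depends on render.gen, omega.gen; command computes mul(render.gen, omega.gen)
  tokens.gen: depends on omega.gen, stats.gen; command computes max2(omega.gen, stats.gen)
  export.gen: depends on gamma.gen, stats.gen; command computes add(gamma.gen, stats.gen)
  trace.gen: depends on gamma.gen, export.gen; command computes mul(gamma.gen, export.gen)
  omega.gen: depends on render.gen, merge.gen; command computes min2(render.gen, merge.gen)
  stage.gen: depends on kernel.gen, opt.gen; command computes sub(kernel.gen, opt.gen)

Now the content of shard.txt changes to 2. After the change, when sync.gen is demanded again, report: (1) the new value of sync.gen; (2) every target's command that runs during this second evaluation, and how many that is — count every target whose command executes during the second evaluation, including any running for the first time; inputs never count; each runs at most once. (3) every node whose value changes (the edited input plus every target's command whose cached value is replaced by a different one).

New value of sync.gen: -35.
Target commands that run: bundle.gen, delta.gen, kernel.gen, router.gen, stage.gen, stats.gen, sync.gen — 7 in total.
Values that change: delta.gen, kernel.gen, router.gen, shard.txt, stage.gen, stats.gen, sync.gen.

First evaluation (everything demanded from the output):
  bundle.gen = max2(-6, 6) = 6
  merge.gen = absv(7) = 7
  render.gen = absv(7) = 7
  omega.gen = min2(7, 7) = 7
  opt.gen = mul(7, 7) = 49
  router.gen = min2(4, -6) = -6
  kernel.gen = mul(-6, 7) = -42
  stage.gen = sub(-42, 49) = -91
  stats.gen = min2(-6, 6) = -6
  delta.gen = add(-6, 49) = 43
  sync.gen = min2(43, -91) = -91

Propagation after the edit:
  bundle.gen: runs — shard.txt -6->2; result 6 (same value as before).
  router.gen: runs — shard.txt -6->2; result 2.
  kernel.gen: runs — router.gen -6->2; result 14.
  stage.gen: runs — kernel.gen -42->14; result -35.
  stats.gen: runs — router.gen -6->2; result 2.
  delta.gen: runs — stats.gen -6->2; result 51.
  sync.gen: runs — delta.gen 43->51; stage.gen -91->-35; result -35.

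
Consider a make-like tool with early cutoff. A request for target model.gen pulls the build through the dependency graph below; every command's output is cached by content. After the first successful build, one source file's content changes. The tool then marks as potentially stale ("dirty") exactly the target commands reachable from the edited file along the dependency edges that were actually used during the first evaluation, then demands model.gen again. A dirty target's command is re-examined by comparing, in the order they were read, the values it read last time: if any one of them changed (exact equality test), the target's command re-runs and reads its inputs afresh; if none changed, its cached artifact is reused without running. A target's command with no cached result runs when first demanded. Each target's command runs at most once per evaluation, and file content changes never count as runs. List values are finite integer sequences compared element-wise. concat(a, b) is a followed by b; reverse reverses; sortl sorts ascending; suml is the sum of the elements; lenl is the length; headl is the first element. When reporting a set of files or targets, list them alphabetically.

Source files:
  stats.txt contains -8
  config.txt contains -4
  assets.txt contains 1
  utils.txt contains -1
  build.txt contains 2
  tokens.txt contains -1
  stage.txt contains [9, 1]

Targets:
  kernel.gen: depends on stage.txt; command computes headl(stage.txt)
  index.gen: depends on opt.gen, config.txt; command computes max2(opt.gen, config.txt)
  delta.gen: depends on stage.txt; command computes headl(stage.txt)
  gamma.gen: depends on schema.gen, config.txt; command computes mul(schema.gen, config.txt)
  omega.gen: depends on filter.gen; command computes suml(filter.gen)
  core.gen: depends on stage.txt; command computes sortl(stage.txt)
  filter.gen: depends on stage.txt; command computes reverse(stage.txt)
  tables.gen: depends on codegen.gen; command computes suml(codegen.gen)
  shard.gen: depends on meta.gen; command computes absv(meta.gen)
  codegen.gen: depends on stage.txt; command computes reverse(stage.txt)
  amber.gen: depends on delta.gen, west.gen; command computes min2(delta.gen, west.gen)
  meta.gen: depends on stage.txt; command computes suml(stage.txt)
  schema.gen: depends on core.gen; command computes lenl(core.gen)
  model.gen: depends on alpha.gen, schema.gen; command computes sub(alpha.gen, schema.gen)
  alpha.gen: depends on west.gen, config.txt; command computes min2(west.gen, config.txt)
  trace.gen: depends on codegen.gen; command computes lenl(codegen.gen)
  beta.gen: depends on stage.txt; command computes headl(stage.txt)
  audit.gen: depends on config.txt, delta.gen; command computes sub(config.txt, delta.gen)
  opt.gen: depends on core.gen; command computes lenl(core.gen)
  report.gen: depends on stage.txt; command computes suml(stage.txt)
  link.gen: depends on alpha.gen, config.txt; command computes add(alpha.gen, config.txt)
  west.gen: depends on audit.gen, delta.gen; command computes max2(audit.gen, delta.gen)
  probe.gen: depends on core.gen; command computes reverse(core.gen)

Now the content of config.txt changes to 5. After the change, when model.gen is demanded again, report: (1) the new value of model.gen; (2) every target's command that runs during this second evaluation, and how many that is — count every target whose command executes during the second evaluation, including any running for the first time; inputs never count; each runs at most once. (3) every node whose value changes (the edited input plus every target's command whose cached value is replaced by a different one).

Demanding model.gen again yields 3.
4 target commands run: alpha.gen, audit.gen, model.gen, west.gen.
The nodes whose values change: alpha.gen, audit.gen, config.txt, model.gen.

First demand of the output computes:
  core.gen = sortl([9, 1]) = [1, 9]
  delta.gen = headl([9, 1]) = 9
  audit.gen = sub(-4, 9) = -13
  schema.gen = lenl([1, 9]) = 2
  west.gen = max2(-13, 9) = 9
  alpha.gen = min2(9, -4) = -4
  model.gen = sub(-4, 2) = -6

After the edit, cleaning proceeds:
  audit.gen: a read changed (config.txt -4->5) — executes, giving -4.
  west.gen: a read changed (audit.gen -13->-4) — executes, giving 9 — identical to its old value.
  alpha.gen: a read changed (config.txt -4->5) — executes, giving 5.
  model.gen: a read changed (alpha.gen -4->5) — executes, giving 3.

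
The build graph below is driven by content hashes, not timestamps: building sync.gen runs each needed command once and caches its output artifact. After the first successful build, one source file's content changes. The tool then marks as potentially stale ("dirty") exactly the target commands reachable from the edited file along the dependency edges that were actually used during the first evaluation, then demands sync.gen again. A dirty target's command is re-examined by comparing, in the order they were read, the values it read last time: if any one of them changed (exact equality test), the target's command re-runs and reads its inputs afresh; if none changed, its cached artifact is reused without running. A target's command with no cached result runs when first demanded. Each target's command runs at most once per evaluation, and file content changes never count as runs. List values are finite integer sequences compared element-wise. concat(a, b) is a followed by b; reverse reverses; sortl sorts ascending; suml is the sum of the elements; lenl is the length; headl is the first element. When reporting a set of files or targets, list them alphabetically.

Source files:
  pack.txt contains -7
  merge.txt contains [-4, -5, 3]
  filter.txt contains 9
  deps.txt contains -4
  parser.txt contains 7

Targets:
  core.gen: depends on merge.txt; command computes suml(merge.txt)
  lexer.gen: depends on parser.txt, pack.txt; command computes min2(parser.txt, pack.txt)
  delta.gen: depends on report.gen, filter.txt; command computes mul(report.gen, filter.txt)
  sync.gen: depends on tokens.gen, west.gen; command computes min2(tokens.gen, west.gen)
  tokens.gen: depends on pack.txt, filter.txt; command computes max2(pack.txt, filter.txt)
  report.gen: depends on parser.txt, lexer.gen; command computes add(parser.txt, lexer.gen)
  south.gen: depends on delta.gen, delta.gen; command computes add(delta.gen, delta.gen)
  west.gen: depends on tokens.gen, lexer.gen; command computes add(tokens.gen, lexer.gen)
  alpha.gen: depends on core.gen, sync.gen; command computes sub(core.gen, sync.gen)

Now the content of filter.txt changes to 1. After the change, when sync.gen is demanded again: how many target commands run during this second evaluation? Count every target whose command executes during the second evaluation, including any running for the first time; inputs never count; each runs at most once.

Run set: sync.gen, tokens.gen, west.gen (3 run).

Initial pass — values computed on the first demand:
  lexer.gen = min2(7, -7) = -7
  tokens.gen = max2(-7, 9) = 9
  west.gen = add(9, -7) = 2
  sync.gen = min2(9, 2) = 2

Second demand — change propagation:
  tokens.gen: re-runs because filter.txt 9->1; new result 1.
  west.gen: re-runs because tokens.gen 9->1; new result -6.
  sync.gen: re-runs because tokens.gen 9->1; west.gen 2->-6; new result -6.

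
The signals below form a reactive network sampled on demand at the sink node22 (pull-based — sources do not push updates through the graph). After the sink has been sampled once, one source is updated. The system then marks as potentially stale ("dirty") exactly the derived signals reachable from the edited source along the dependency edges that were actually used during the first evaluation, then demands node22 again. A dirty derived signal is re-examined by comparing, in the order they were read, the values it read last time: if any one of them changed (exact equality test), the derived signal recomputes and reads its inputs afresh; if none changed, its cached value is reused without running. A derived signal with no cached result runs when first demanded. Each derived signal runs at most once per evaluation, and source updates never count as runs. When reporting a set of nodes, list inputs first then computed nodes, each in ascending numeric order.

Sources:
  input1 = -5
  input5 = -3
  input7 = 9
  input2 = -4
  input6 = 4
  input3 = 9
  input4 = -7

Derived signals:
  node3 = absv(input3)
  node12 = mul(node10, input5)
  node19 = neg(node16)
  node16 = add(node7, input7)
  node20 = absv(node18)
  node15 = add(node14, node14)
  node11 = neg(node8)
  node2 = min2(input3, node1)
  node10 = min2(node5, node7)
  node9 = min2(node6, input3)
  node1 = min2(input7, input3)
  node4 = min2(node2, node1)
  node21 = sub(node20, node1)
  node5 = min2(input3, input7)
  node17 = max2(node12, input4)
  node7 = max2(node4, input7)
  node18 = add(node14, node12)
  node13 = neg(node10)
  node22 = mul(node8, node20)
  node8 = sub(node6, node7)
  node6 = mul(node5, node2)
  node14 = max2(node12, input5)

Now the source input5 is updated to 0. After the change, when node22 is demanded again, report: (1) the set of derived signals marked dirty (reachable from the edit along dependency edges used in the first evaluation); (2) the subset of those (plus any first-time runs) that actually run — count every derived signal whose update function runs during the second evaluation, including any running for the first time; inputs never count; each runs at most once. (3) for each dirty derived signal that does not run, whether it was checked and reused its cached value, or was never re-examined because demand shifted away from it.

Dirty set: node12, node14, node18, node20, node22.
Run set: node12, node14, node18, node20, node22 (5 run).
All dirty derived signals ended up running.

Initial pass — values computed on the first demand:
  node1 = min2(9, 9) = 9
  node2 = min2(9, 9) = 9
  node4 = min2(9, 9) = 9
  node5 = min2(9, 9) = 9
  node6 = mul(9, 9) = 81
  node7 = max2(9, 9) = 9
  node8 = sub(81, 9) = 72
  node10 = min2(9, 9) = 9
  node12 = mul(9, -3) = -27
  node14 = max2(-27, -3) = -3
  node18 = add(-3, -27) = -30
  node20 = absv(-30) = 30
  node22 = mul(72, 30) = 2160

Second demand — change propagation:
  node12: re-runs because input5 -3->0; new result 0.
  node14: re-runs because node12 -27->0; input5 -3->0; new result 0.
  node18: re-runs because node14 -3->0; node12 -27->0; new result 0.
  node20: re-runs because node18 -30->0; new result 0.
  node22: re-runs because node20 30->0; new result 0.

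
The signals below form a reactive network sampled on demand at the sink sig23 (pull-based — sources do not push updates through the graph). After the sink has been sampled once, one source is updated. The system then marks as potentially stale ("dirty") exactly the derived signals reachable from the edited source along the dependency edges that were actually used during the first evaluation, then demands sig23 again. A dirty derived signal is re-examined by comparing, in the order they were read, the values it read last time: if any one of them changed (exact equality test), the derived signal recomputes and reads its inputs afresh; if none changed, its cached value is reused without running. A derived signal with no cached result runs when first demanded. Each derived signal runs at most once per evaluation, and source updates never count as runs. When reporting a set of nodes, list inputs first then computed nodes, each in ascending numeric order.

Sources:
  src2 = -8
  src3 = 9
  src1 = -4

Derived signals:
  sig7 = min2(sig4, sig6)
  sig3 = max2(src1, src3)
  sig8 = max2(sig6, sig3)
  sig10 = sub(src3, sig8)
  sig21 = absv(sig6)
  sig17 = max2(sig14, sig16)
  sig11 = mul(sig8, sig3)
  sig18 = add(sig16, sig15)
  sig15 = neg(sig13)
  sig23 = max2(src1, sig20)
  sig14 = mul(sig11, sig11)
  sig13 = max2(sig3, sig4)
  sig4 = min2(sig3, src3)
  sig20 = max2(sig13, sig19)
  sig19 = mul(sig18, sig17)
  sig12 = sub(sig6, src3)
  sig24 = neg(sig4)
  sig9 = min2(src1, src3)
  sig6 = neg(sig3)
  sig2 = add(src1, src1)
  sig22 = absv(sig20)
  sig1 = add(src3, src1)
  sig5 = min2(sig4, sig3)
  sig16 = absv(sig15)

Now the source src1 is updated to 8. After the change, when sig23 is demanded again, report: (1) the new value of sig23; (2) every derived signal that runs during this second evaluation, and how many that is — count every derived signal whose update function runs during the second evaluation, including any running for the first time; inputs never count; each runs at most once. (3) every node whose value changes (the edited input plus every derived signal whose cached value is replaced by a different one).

Initial pass — values computed on the first demand:
  sig3 = max2(-4, 9) = 9
  sig4 = min2(9, 9) = 9
  sig6 = neg(9) = -9
  sig8 = max2(-9, 9) = 9
  sig11 = mul(9, 9) = 81
  sig13 = max2(9, 9) = 9
  sig14 = mul(81, 81) = 6561
  sig15 = neg(9) = -9
  sig16 = absv(-9) = 9
  sig17 = max2(6561, 9) = 6561
  sig18 = add(9, -9) = 0
  sig19 = mul(0, 6561) = 0
  sig20 = max2(9, 0) = 9
  sig23 = max2(-4, 9) = 9

Second demand — change propagation:
  sig3: re-runs because src1 -4->8; new result 9 (unchanged).
  sig4: re-examined; everything it read last time is the same (sig3 unchanged, src3 unchanged) — cache 9 kept, no run.
  sig6: re-examined; everything it read last time is the same (sig3 unchanged) — cache -9 kept, no run.
  sig8: re-examined; everything it read last time is the same (sig6 unchanged, sig3 unchanged) — cache 9 kept, no run.
  sig11: re-examined; everything it read last time is the same (sig8 unchanged, sig3 unchanged) — cache 81 kept, no run.
  sig13: re-examined; everything it read last time is the same (sig3 unchanged, sig4 unchanged) — cache 9 kept, no run.
  sig14: re-examined; everything it read last time is the same (sig11 unchanged, sig11 unchanged) — cache 6561 kept, no run.
  sig15: re-examined; everything it read last time is the same (sig13 unchanged) — cache -9 kept, no run.
  sig16: re-examined; everything it read last time is the same (sig15 unchanged) — cache 9 kept, no run.
  sig17: re-examined; everything it read last time is the same (sig14 unchanged, sig16 unchanged) — cache 6561 kept, no run.
  sig18: re-examined; everything it read last time is the same (sig16 unchanged, sig15 unchanged) — cache 0 kept, no run.
  sig19: re-examined; everything it read last time is the same (sig18 unchanged, sig17 unchanged) — cache 0 kept, no run.
  sig20: re-examined; everything it read last time is the same (sig13 unchanged, sig19 unchanged) — cache 9 kept, no run.
  sig23: re-runs because src1 -4->8; new result 9 (unchanged).

The important point: at sig4 every value read last time is unchanged, so the dirty flag clears without a run.

sig23 now evaluates to 9.
Run set: sig3, sig23 (2 run).
Changed values: src1.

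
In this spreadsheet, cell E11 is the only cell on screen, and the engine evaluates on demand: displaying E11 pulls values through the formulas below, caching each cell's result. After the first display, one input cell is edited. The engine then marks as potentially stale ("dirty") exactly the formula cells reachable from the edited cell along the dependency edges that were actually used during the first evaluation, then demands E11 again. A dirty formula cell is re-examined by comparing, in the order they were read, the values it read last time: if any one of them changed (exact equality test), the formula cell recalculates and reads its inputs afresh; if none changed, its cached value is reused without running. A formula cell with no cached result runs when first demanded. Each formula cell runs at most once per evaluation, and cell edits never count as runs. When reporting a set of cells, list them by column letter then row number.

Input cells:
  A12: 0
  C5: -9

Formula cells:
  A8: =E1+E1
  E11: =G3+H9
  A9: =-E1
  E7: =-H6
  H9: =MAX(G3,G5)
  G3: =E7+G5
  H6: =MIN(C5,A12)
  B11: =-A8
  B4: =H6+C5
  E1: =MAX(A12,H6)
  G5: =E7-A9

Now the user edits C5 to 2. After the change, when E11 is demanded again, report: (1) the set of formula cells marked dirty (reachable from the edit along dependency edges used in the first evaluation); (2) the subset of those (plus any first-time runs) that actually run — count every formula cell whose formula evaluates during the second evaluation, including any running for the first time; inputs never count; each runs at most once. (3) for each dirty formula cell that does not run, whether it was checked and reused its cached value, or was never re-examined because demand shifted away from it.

Dirty set: A9, E1, E7, E11, G3, G5, H6, H9.
Run set: E1, E7, E11, G3, G5, H6, H9 (7 run).
Re-examined without running (cache reused): A9.
The important point: at A9 every value read last time is unchanged, so the dirty flag clears without a run.

Initial pass — values computed on the first demand:
  H6 = MIN(-9, 0) = -9
  E1 = MAX(0, -9) = 0
  A9 = -(0) = 0
  E7 = -(-9) = 9
  G5 = 9 - 0 = 9
  G3 = 9 + 9 = 18
  H9 = MAX(18, 9) = 18
  E11 = 18 + 18 = 36

Second demand — change propagation:
  H6: re-runs because C5 -9->2; new result 0.
  E1: re-runs because H6 -9->0; new result 0 (unchanged).
  A9: re-examined; everything it read last time is the same (E1 unchanged) — cache 0 kept, no run.
  E7: re-runs because H6 -9->0; new result 0.
  G5: re-runs because E7 9->0; new result 0.
  G3: re-runs because E7 9->0; G5 9->0; new result 0.
  H9: re-runs because G3 18->0; G5 9->0; new result 0.
  E11: re-runs because G3 18->0; H9 18->0; new result 0.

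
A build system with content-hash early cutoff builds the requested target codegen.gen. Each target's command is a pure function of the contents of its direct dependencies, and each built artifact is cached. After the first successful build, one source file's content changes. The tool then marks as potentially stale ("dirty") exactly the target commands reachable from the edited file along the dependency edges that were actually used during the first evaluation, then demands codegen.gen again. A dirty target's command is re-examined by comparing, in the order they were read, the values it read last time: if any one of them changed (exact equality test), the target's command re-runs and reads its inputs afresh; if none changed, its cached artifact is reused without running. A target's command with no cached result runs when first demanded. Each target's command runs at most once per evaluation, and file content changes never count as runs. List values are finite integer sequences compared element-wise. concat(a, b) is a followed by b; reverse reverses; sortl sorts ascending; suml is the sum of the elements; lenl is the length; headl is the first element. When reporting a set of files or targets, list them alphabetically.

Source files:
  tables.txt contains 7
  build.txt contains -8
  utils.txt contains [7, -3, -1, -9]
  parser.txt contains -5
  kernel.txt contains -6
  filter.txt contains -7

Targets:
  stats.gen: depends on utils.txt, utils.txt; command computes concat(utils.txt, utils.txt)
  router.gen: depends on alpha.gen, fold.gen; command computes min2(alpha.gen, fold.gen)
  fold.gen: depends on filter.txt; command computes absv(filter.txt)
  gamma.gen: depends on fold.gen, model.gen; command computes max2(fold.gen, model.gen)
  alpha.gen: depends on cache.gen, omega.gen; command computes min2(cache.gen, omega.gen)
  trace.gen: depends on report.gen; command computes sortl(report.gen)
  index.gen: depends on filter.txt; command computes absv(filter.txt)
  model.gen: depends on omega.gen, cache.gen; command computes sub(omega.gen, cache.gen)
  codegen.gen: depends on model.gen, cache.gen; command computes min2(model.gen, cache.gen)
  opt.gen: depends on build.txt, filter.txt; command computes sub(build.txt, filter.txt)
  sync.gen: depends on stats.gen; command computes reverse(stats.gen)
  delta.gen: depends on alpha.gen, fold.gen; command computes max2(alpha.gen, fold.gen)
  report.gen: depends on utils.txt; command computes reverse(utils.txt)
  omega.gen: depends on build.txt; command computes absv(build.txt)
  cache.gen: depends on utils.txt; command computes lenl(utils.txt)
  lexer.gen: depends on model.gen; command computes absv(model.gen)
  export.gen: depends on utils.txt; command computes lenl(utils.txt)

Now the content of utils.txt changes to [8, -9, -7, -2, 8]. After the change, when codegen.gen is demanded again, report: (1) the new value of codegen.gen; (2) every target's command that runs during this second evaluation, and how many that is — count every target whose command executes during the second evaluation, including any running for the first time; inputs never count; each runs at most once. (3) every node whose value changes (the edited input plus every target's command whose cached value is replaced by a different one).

New value of codegen.gen: 3.
Target commands that run: cache.gen, codegen.gen, model.gen — 3 in total.
Values that change: cache.gen, codegen.gen, model.gen, utils.txt.

First evaluation (everything demanded from the output):
  cache.gen = lenl([7, -3, -1, -9]) = 4
  omega.gen = absv(-8) = 8
  model.gen = sub(8, 4) = 4
  codegen.gen = min2(4, 4) = 4

Propagation after the edit:
  cache.gen: runs — utils.txt [7, -3, -1, -9]->[8, -9, -7, -2, 8]; result 5.
  model.gen: runs — cache.gen 4->5; result 3.
  codegen.gen: runs — model.gen 4->3; cache.gen 4->5; result 3.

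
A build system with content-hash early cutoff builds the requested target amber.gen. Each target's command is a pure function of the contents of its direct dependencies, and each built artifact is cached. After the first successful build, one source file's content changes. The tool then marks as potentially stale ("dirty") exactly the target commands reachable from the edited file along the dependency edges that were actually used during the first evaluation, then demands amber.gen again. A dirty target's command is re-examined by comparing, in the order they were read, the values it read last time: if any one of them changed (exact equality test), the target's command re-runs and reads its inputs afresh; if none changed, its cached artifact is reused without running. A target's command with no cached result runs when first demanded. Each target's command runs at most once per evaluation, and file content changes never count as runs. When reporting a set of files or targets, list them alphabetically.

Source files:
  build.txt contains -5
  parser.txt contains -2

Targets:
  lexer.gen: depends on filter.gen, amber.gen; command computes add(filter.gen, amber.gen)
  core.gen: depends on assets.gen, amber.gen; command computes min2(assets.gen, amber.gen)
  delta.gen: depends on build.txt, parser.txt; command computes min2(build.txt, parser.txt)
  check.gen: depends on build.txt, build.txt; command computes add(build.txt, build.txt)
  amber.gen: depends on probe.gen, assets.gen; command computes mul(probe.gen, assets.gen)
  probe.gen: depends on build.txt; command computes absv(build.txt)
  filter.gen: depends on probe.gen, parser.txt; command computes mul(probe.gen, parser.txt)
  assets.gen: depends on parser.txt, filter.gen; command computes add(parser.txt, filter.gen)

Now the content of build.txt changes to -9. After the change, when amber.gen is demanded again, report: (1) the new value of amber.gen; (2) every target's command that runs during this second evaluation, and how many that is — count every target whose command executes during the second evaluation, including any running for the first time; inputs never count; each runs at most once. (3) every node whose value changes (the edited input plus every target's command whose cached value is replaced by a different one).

New value of amber.gen: -180.
Target commands that run: amber.gen, assets.gen, filter.gen, probe.gen — 4 in total.
Values that change: amber.gen, assets.gen, build.txt, filter.gen, probe.gen.

First evaluation (everything demanded from the output):
  probe.gen = absv(-5) = 5
  filter.gen = mul(5, -2) = -10
  assets.gen = add(-2, -10) = -12
  amber.gen = mul(5, -12) = -60

Propagation after the edit:
  probe.gen: runs — build.txt -5->-9; result 9.
  filter.gen: runs — probe.gen 5->9; result -18.
  assets.gen: runs — filter.gen -10->-18; result -20.
  amber.gen: runs — probe.gen 5->9; assets.gen -12->-20; result -180.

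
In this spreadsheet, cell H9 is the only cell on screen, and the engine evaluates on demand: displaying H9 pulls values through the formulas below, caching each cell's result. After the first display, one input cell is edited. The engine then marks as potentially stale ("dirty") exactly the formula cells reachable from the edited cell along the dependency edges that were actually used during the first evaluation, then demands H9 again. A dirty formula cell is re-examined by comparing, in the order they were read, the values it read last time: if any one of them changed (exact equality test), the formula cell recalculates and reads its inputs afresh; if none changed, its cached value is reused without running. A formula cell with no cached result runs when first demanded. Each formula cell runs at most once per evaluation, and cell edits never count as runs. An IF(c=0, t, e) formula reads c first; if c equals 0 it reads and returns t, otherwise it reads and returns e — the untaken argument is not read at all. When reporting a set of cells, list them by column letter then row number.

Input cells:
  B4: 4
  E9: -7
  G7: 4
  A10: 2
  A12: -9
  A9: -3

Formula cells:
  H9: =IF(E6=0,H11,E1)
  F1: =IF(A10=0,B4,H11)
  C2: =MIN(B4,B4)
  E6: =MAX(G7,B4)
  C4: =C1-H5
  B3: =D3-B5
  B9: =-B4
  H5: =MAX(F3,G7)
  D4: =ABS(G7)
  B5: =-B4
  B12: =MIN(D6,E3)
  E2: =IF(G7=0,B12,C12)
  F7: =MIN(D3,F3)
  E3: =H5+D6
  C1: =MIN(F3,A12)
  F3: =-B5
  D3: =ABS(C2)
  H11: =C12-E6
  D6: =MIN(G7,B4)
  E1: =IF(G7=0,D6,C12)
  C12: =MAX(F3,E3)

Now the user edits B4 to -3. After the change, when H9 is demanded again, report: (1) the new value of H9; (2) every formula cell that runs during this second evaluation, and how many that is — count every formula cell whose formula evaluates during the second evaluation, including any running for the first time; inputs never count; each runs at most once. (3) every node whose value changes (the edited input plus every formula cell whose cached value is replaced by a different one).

H9 now evaluates to 1.
Run set: B5, C12, D6, E1, E3, E6, F3, H5, H9 (9 run).
Changed values: B4, B5, C12, D6, E1, E3, F3, H9.

Initial pass — values computed on the first demand:
  B5 = -(4) = -4
  D6 = MIN(4, 4) = 4
  E6 = MAX(4, 4) = 4
  F3 = -(-4) = 4
  H5 = MAX(4, 4) = 4
  E3 = 4 + 4 = 8
  C12 = MAX(4, 8) = 8
  E1 = IF(G7=0: G7=4 -> else branch C12) = 8
  H9 = IF(E6=0: E6=4 -> else branch E1) = 8

Second demand — change propagation:
  B5: re-runs because B4 4->-3; new result 3.
  D6: re-runs because B4 4->-3; new result -3.
  E6: re-runs because B4 4->-3; new result 4 (unchanged).
  F3: re-runs because B5 -4->3; new result -3.
  H5: re-runs because F3 4->-3; new result 4 (unchanged).
  E3: re-runs because D6 4->-3; new result 1.
  C12: re-runs because F3 4->-3; E3 8->1; new result 1.
  E1: re-runs because C12 8->1; new result 1.
  H9: re-runs because E1 8->1; new result 1.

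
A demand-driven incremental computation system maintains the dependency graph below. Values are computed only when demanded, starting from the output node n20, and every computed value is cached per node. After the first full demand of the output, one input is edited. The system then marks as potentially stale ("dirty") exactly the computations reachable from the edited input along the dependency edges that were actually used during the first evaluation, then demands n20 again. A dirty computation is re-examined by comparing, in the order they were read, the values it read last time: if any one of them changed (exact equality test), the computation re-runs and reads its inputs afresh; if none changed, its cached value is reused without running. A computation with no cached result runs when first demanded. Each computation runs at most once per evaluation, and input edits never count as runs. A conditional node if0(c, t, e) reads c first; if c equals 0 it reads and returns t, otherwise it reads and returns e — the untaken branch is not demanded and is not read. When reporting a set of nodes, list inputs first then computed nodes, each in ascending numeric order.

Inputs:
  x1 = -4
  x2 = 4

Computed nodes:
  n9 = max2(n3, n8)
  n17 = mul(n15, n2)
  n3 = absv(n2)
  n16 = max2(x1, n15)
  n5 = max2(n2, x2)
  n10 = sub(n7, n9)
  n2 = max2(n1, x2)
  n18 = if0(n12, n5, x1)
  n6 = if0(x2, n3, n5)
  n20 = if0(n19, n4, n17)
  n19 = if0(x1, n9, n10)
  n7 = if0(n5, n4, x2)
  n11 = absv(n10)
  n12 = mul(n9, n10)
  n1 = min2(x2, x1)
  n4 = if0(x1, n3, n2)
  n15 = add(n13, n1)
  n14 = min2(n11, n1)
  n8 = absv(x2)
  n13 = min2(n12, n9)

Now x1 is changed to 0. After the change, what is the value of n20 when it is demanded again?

First evaluation (everything demanded from the output):
  n1 = min2(4, -4) = -4
  n2 = max2(-4, 4) = 4
  n3 = absv(4) = 4
  n4 = if0(x1=-4 -> else branch n2) = 4
  n5 = max2(4, 4) = 4
  n7 = if0(n5=4 -> else branch x2) = 4
  n8 = absv(4) = 4
  n9 = max2(4, 4) = 4
  n10 = sub(4, 4) = 0
  n19 = if0(x1=-4 -> else branch n10) = 0
  n20 = if0(n19=0 -> then branch n4) = 4

Propagation after the edit:
  n1: runs — x1 -4->0; result 0.
  n2: runs — n1 -4->0; result 4 (same value as before).
  n3: checked — values it read are unchanged (n2 unchanged); reused cached 4 without running.
  n4: marked dirty but never re-examined — demand shifted away from it.
  n5: checked — values it read are unchanged (n2 unchanged, x2 unchanged); reused cached 4 without running.
  n7: checked — values it read are unchanged (n5 unchanged, x2 unchanged); reused cached 4 without running.
  n9: checked — values it read are unchanged (n3 unchanged, n8 unchanged); reused cached 4 without running.
  n10: checked — values it read are unchanged (n7 unchanged, n9 unchanged); reused cached 0 without running.
  n12: demanded for the first time — runs, produces 0.
  n13: demanded for the first time — runs, produces 0.
  n15: demanded for the first time — runs, produces 0.
  n17: demanded for the first time — runs, produces 0.
  n19: runs — x1 -4->0; result 4.
  n20: runs — n19 0->4; result 0.

Key observation: a condition flipped, so demand moved to the other branch — n4 is never re-examined.

New value of n20: 0.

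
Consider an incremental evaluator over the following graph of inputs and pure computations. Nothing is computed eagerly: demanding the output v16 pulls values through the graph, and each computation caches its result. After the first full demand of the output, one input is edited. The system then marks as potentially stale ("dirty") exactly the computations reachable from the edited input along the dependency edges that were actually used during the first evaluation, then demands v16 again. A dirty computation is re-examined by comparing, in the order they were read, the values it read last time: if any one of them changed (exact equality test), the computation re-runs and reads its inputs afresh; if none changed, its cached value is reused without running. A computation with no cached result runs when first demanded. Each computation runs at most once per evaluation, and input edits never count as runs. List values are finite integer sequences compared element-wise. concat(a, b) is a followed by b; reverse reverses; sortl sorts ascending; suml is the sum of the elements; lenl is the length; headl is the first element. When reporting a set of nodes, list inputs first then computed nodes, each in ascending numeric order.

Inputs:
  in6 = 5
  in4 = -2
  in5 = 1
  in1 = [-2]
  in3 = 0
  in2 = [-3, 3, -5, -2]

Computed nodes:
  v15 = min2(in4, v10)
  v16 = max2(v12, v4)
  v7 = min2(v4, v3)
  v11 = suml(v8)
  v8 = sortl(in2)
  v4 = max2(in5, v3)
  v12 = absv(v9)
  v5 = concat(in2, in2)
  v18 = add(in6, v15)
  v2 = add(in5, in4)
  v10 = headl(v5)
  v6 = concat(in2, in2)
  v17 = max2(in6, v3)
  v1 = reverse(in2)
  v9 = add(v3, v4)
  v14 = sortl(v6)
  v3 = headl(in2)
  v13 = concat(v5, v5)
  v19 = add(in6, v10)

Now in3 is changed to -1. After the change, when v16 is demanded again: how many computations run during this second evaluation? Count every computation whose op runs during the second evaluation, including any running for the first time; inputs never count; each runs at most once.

Run set: none (0 run).
The important point: nothing the output needs ever reads in3, so the edit is invisible to it.

Initial pass — values computed on the first demand:
  v3 = headl([-3, 3, -5, -2]) = -3
  v4 = max2(1, -3) = 1
  v9 = add(-3, 1) = -2
  v12 = absv(-2) = 2
  v16 = max2(2, 1) = 2

Second demand — change propagation:
  no demanded computation ever read in3, so the edit dirties nothing and nothing runs.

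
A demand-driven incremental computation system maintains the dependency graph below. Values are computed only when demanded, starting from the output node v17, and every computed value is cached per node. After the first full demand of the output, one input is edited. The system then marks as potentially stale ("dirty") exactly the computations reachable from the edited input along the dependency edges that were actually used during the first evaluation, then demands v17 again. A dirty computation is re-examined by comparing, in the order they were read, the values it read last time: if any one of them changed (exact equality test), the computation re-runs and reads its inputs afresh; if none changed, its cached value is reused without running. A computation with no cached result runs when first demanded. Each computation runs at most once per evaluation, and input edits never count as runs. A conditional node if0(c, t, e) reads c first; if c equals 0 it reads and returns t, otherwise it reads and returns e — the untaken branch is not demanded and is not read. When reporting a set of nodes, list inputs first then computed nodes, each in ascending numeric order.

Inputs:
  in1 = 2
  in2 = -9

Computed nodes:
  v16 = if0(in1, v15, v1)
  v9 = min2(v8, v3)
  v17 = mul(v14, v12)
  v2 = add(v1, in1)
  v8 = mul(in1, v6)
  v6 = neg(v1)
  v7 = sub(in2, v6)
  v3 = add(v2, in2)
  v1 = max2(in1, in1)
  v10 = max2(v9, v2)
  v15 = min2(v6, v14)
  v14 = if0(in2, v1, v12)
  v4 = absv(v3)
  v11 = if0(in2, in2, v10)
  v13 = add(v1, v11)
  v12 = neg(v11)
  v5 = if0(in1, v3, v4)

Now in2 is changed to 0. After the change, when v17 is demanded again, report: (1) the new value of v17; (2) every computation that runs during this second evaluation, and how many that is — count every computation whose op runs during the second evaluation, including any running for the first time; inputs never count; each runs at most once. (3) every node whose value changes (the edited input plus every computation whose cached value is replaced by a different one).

New value of v17: 0.
Computations that run: v11, v12, v14, v17 — 4 in total.
Values that change: in2, v11, v12, v14, v17.
Key observation: a condition flipped, so demand moved to the other branch — v3, v9, v10 are never re-examined.

First evaluation (everything demanded from the output):
  v1 = max2(2, 2) = 2
  v2 = add(2, 2) = 4
  v3 = add(4, -9) = -5
  v6 = neg(2) = -2
  v8 = mul(2, -2) = -4
  v9 = min2(-4, -5) = -5
  v10 = max2(-5, 4) = 4
  v11 = if0(in2=-9 -> else branch v10) = 4
  v12 = neg(4) = -4
  v14 = if0(in2=-9 -> else branch v12) = -4
  v17 = mul(-4, -4) = 16

Propagation after the edit:
  v3: marked dirty but never re-examined — demand shifted away from it.
  v9: marked dirty but never re-examined — demand shifted away from it.
  v10: marked dirty but never re-examined — demand shifted away from it.
  v11: runs — in2 -9->0; result 0.
  v12: runs — v11 4->0; result 0.
  v14: runs — in2 -9->0; v12 -4->0; result 2.
  v17: runs — v14 -4->2; v12 -4->0; result 0.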